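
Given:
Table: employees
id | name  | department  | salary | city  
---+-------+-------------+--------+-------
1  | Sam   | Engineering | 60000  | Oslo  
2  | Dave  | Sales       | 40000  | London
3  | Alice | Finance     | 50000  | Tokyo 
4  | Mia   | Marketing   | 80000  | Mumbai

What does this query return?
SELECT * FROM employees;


SELECT * returns all 4 rows with all columns

4 rows:
1, Sam, Engineering, 60000, Oslo
2, Dave, Sales, 40000, London
3, Alice, Finance, 50000, Tokyo
4, Mia, Marketing, 80000, Mumbai


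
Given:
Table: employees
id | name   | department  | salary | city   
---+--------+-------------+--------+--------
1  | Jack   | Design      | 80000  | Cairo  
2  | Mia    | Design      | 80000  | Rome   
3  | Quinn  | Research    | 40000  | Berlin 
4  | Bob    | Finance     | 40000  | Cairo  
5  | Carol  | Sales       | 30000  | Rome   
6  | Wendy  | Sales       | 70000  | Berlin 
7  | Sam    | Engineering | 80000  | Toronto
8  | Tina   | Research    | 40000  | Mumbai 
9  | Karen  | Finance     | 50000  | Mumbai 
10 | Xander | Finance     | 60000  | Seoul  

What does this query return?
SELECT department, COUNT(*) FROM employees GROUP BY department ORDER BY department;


Assigning each row to its department group:
  Jack -> Design
  Mia -> Design
  Quinn -> Research
  Bob -> Finance
  Carol -> Sales
  Wendy -> Sales
  Sam -> Engineering
  Tina -> Research
  Karen -> Finance
  Xander -> Finance


5 groups:
Design, 2
Engineering, 1
Finance, 3
Research, 2
Sales, 2


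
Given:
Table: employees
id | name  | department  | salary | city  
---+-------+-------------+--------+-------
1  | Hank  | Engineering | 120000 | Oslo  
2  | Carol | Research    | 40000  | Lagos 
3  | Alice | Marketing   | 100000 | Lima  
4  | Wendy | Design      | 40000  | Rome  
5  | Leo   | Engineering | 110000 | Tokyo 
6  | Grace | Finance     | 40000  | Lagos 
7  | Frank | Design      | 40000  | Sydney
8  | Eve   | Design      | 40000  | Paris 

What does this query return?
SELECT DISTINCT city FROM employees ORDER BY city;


All 'city' values (row order): Oslo, Lagos, Lima, Rome, Tokyo, Lagos, Sydney, Paris
Removing duplicates leaves 7 unique value(s).

7 values:
Lagos
Lima
Oslo
Paris
Rome
Sydney
Tokyo


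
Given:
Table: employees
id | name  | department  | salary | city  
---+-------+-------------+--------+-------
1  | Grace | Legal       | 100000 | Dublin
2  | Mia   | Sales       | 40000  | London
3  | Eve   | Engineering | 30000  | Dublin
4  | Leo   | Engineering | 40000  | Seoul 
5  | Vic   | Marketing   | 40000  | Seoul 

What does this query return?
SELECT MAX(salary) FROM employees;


Salaries: 100000, 40000, 30000, 40000, 40000
MAX = 100000

100000


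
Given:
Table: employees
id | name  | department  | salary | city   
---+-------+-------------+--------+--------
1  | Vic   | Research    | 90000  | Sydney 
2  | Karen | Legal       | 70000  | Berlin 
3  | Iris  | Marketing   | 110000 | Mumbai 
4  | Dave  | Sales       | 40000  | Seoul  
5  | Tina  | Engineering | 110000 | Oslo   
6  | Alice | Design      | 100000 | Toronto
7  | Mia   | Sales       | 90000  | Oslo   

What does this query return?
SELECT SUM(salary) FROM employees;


SUM(salary) = 90000 + 70000 + 110000 + 40000 + 110000 + 100000 + 90000 = 610000

610000


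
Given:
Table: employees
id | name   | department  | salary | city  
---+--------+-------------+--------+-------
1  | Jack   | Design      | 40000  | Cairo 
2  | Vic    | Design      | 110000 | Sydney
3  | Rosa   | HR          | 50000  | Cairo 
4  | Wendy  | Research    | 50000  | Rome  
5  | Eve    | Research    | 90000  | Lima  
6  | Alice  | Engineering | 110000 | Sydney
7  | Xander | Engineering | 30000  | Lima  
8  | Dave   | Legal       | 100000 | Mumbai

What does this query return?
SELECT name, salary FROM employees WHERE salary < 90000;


Filtering: salary < 90000
Matching: 4 rows

4 rows:
Jack, 40000
Rosa, 50000
Wendy, 50000
Xander, 30000


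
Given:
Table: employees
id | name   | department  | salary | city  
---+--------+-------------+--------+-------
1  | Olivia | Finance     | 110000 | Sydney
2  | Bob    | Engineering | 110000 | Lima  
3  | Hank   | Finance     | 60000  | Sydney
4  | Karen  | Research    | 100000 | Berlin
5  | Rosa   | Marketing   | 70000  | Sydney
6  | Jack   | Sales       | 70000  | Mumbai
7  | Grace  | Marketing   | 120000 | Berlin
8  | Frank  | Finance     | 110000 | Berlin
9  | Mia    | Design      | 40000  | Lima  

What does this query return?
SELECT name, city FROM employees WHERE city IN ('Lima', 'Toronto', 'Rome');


Filtering: city IN ('Lima', 'Toronto', 'Rome')
Matching: 2 rows

2 rows:
Bob, Lima
Mia, Lima


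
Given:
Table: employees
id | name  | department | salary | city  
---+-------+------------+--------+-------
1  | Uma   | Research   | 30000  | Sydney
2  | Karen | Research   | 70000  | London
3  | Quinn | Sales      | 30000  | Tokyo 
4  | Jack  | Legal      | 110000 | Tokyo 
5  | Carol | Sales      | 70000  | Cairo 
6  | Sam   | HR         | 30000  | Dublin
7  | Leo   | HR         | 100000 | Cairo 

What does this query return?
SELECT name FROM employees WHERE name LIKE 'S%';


LIKE 'S%' matches names starting with 'S'
Matching: 1

1 rows:
Sam


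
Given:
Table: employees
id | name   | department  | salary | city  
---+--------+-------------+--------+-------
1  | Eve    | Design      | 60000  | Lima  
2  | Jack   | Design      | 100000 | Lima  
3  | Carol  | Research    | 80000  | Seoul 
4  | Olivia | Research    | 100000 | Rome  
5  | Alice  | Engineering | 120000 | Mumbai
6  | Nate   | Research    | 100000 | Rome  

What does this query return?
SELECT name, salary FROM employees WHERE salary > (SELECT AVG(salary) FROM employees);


Subquery: AVG(salary) = 93333.33
Filtering: salary > 93333.33
  Jack (100000) -> MATCH
  Olivia (100000) -> MATCH
  Alice (120000) -> MATCH
  Nate (100000) -> MATCH


4 rows:
Jack, 100000
Olivia, 100000
Alice, 120000
Nate, 100000


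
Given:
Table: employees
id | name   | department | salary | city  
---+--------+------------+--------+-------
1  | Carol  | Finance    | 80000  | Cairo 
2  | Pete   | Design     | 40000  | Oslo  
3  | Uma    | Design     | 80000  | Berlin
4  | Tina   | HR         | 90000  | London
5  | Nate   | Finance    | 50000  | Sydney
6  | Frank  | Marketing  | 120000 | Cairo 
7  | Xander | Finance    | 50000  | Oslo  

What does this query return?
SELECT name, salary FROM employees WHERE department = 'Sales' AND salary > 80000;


Filtering: department = 'Sales' AND salary > 80000
Matching: 0 rows

Empty result set (0 rows)


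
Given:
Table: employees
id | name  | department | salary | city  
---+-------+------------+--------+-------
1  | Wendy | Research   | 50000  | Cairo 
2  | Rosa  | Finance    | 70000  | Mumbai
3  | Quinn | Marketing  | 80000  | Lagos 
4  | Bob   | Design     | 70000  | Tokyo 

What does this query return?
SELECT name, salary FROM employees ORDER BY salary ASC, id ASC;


Sorting by salary ASC, then id ASC for ties

4 rows:
Wendy, 50000
Rosa, 70000
Bob, 70000
Quinn, 80000


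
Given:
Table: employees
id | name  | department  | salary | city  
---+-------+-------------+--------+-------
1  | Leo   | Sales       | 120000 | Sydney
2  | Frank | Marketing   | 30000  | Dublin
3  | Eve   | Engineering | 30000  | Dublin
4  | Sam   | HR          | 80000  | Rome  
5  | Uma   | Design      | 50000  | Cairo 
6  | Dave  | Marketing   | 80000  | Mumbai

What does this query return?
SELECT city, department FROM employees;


Projecting columns: city, department

6 rows:
Sydney, Sales
Dublin, Marketing
Dublin, Engineering
Rome, HR
Cairo, Design
Mumbai, Marketing


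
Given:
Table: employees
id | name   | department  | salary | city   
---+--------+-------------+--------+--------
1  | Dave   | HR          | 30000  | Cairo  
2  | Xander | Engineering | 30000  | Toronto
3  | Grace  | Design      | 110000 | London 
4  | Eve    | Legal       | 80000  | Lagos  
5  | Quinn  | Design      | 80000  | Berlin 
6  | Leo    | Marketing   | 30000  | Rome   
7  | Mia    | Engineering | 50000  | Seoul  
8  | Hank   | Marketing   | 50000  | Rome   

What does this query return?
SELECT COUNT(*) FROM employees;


COUNT(*) counts all rows

8


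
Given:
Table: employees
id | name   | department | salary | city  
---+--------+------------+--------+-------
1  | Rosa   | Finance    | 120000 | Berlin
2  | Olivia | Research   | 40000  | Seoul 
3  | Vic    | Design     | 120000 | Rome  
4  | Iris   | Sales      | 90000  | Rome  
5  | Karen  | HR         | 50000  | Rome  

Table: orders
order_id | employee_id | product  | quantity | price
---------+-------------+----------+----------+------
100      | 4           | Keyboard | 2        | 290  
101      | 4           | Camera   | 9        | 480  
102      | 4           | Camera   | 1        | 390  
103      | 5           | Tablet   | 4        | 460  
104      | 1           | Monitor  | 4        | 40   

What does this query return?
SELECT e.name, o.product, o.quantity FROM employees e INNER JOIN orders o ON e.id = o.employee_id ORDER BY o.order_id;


Joining employees.id = orders.employee_id:
  employee Iris (id=4) -> order Keyboard
  employee Iris (id=4) -> order Camera
  employee Iris (id=4) -> order Camera
  employee Karen (id=5) -> order Tablet
  employee Rosa (id=1) -> order Monitor


5 rows:
Iris, Keyboard, 2
Iris, Camera, 9
Iris, Camera, 1
Karen, Tablet, 4
Rosa, Monitor, 4


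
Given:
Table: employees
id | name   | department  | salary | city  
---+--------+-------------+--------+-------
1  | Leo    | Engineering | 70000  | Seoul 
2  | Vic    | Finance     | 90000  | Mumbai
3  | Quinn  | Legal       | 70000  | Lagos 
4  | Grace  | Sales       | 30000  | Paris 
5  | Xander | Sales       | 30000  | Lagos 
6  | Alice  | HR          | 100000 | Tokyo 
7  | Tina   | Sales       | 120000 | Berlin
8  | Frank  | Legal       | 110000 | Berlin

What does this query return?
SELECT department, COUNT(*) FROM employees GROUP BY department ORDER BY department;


Assigning each row to its department group:
  Leo -> Engineering
  Vic -> Finance
  Quinn -> Legal
  Grace -> Sales
  Xander -> Sales
  Alice -> HR
  Tina -> Sales
  Frank -> Legal


5 groups:
Engineering, 1
Finance, 1
HR, 1
Legal, 2
Sales, 3


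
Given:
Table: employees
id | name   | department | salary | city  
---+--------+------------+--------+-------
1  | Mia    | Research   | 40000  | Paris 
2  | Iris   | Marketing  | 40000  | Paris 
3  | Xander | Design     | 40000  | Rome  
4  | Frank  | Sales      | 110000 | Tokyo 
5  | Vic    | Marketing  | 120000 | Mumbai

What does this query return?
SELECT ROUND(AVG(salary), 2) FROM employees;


SUM(salary) = 350000
COUNT = 5
ROUND(AVG, 2) = ROUND(350000 / 5, 2) = 70000.0

70000.0


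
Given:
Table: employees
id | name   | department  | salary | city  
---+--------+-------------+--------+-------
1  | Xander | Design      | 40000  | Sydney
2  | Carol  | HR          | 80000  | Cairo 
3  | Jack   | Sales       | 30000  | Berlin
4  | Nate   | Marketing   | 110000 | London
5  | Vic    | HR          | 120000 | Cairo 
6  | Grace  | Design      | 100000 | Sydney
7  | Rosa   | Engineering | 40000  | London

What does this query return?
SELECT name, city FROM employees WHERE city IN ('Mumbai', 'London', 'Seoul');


Filtering: city IN ('Mumbai', 'London', 'Seoul')
Matching: 2 rows

2 rows:
Nate, London
Rosa, London


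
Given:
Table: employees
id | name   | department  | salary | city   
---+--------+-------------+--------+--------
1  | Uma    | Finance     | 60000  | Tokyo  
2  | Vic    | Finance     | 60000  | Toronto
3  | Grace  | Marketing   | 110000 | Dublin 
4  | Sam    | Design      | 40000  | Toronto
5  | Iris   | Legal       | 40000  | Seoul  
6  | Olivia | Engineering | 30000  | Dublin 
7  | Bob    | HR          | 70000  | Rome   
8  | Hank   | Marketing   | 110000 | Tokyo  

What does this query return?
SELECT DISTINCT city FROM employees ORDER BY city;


All 'city' values (row order): Tokyo, Toronto, Dublin, Toronto, Seoul, Dublin, Rome, Tokyo
Removing duplicates leaves 5 unique value(s).

5 values:
Dublin
Rome
Seoul
Tokyo
Toronto


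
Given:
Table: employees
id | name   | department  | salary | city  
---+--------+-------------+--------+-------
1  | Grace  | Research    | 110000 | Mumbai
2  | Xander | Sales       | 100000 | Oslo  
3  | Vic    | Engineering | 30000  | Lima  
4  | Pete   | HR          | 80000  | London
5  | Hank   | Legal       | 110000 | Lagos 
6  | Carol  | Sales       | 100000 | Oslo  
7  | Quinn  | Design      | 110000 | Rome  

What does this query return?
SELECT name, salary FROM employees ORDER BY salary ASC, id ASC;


Sorting by salary ASC, then id ASC for ties

7 rows:
Vic, 30000
Pete, 80000
Xander, 100000
Carol, 100000
Grace, 110000
Hank, 110000
Quinn, 110000


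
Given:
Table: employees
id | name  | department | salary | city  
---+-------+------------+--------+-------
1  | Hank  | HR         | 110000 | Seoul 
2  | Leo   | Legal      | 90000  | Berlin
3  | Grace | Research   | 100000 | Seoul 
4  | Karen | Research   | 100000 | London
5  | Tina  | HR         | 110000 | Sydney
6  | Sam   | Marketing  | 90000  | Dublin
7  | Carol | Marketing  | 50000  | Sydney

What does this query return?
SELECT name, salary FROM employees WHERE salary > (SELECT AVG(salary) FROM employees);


Subquery: AVG(salary) = 92857.14
Filtering: salary > 92857.14
  Hank (110000) -> MATCH
  Grace (100000) -> MATCH
  Karen (100000) -> MATCH
  Tina (110000) -> MATCH


4 rows:
Hank, 110000
Grace, 100000
Karen, 100000
Tina, 110000


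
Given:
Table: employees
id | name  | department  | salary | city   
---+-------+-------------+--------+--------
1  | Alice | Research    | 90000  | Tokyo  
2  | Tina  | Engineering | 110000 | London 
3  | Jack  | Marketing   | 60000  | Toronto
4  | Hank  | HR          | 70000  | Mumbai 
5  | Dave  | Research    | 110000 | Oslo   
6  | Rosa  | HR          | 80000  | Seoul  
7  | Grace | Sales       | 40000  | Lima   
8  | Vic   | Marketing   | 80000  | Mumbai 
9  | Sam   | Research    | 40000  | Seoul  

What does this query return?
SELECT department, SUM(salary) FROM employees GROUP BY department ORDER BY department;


Summing salary within each department:
  Engineering: 110000 = 110000
  HR: 70000 + 80000 = 150000
  Marketing: 60000 + 80000 = 140000
  Research: 90000 + 110000 + 40000 = 240000
  Sales: 40000 = 40000


5 groups:
Engineering, 110000
HR, 150000
Marketing, 140000
Research, 240000
Sales, 40000


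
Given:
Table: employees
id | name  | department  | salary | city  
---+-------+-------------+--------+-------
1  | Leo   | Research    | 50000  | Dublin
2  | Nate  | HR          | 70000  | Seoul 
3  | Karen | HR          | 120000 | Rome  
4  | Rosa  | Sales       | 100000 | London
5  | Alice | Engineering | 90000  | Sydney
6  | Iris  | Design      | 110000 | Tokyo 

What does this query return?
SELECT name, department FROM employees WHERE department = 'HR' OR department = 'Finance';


Filtering: department = 'HR' OR 'Finance'
Matching: 2 rows

2 rows:
Nate, HR
Karen, HR


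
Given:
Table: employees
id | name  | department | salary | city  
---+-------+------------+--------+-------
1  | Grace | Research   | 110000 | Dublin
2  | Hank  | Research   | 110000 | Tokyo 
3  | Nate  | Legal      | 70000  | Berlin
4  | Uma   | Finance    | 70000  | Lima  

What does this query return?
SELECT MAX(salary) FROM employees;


Salaries: 110000, 110000, 70000, 70000
MAX = 110000

110000


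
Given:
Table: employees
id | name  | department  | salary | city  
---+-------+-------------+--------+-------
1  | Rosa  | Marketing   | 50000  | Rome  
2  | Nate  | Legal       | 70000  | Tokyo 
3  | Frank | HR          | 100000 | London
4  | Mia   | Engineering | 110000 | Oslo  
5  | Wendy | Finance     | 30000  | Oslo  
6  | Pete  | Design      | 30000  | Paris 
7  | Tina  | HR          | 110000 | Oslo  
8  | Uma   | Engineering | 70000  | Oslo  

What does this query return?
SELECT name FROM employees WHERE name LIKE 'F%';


LIKE 'F%' matches names starting with 'F'
Matching: 1

1 rows:
Frank


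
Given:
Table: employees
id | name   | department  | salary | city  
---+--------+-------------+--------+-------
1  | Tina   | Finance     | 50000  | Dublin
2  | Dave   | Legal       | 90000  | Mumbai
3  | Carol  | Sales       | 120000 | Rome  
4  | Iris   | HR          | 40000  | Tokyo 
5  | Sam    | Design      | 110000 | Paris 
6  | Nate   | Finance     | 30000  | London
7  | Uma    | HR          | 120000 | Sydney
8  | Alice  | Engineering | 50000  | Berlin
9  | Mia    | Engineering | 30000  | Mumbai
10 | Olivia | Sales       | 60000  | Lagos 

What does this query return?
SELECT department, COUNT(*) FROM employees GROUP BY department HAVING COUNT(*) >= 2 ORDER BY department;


Groups with count >= 2:
  Engineering: 2 -> PASS
  Finance: 2 -> PASS
  HR: 2 -> PASS
  Sales: 2 -> PASS
  Design: 1 -> filtered out
  Legal: 1 -> filtered out


4 groups:
Engineering, 2
Finance, 2
HR, 2
Sales, 2


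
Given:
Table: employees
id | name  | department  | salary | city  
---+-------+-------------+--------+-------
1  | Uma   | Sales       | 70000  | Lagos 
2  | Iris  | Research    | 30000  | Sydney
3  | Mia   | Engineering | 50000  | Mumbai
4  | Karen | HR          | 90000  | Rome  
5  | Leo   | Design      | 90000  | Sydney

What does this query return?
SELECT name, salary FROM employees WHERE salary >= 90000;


Filtering: salary >= 90000
Matching: 2 rows

2 rows:
Karen, 90000
Leo, 90000


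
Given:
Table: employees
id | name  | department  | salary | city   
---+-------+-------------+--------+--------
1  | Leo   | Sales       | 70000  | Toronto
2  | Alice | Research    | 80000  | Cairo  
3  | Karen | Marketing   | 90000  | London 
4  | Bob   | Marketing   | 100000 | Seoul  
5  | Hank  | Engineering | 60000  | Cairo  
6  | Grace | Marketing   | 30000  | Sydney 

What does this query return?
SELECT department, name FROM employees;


Projecting columns: department, name

6 rows:
Sales, Leo
Research, Alice
Marketing, Karen
Marketing, Bob
Engineering, Hank
Marketing, Grace


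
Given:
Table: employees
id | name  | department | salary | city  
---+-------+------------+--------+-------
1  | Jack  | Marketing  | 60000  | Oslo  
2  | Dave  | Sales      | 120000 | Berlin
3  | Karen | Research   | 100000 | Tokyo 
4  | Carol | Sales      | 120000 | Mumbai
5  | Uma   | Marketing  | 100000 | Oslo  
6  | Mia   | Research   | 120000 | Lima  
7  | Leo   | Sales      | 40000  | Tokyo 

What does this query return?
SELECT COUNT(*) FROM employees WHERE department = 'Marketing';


Counting rows where department = 'Marketing'
  Jack -> MATCH
  Uma -> MATCH


2


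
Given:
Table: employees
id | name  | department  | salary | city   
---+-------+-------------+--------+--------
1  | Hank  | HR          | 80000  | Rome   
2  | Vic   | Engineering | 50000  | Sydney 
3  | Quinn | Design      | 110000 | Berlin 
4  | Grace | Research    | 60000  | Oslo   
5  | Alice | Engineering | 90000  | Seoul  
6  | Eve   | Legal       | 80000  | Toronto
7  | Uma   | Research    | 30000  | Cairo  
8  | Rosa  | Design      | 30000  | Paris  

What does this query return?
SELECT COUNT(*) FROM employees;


COUNT(*) counts all rows

8


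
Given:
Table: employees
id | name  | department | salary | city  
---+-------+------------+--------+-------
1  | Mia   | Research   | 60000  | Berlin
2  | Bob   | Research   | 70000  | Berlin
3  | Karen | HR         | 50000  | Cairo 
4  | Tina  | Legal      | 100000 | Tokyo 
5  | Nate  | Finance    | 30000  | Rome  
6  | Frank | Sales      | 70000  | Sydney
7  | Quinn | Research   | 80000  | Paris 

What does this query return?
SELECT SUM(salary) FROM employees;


SUM(salary) = 60000 + 70000 + 50000 + 100000 + 30000 + 70000 + 80000 = 460000

460000


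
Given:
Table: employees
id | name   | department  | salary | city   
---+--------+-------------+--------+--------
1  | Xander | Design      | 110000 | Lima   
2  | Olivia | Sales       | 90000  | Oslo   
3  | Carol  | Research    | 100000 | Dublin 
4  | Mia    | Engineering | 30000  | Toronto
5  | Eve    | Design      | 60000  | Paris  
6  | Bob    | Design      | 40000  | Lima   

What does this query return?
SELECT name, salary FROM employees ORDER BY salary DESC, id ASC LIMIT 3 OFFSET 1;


Sort by salary DESC (id ASC tiebreak), then skip 1 and take 3
Rows 2 through 4

3 rows:
Carol, 100000
Olivia, 90000
Eve, 60000


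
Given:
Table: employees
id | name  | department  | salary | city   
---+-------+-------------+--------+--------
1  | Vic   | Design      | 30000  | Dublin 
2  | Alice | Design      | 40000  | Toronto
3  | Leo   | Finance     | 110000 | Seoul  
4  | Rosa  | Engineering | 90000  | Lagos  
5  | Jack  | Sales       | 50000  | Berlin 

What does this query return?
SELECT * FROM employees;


SELECT * returns all 5 rows with all columns

5 rows:
1, Vic, Design, 30000, Dublin
2, Alice, Design, 40000, Toronto
3, Leo, Finance, 110000, Seoul
4, Rosa, Engineering, 90000, Lagos
5, Jack, Sales, 50000, Berlin


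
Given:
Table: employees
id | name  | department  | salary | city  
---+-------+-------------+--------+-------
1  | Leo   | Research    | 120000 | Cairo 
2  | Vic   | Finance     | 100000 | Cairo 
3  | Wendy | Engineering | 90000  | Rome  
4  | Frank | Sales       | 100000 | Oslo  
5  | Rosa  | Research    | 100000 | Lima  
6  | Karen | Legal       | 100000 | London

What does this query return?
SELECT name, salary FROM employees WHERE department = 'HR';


Filtering: department = 'HR'
Matching rows: 0

Empty result set (0 rows)


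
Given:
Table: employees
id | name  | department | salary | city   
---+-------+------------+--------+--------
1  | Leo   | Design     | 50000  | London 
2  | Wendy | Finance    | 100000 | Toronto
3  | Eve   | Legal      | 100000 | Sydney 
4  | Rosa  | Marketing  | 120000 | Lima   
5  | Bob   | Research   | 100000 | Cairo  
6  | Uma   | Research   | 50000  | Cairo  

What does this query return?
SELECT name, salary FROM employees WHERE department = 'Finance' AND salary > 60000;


Filtering: department = 'Finance' AND salary > 60000
Matching: 1 rows

1 rows:
Wendy, 100000


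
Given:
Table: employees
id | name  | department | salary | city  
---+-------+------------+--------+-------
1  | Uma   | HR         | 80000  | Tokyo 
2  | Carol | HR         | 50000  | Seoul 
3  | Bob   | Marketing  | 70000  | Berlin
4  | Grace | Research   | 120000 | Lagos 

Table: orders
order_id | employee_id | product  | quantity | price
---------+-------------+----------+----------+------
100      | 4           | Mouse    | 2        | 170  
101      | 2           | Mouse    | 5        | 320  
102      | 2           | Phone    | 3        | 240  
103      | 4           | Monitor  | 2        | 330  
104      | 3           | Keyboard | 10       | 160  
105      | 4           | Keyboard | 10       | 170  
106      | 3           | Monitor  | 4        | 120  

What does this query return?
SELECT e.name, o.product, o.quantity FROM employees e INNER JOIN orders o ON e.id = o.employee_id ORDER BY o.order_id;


Joining employees.id = orders.employee_id:
  employee Grace (id=4) -> order Mouse
  employee Carol (id=2) -> order Mouse
  employee Carol (id=2) -> order Phone
  employee Grace (id=4) -> order Monitor
  employee Bob (id=3) -> order Keyboard
  employee Grace (id=4) -> order Keyboard
  employee Bob (id=3) -> order Monitor


7 rows:
Grace, Mouse, 2
Carol, Mouse, 5
Carol, Phone, 3
Grace, Monitor, 2
Bob, Keyboard, 10
Grace, Keyboard, 10
Bob, Monitor, 4


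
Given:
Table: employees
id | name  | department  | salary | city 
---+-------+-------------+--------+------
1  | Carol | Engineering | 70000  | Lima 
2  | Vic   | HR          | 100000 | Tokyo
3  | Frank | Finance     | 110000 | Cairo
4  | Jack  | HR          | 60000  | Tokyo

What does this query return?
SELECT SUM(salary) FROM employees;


SUM(salary) = 70000 + 100000 + 110000 + 60000 = 340000

340000


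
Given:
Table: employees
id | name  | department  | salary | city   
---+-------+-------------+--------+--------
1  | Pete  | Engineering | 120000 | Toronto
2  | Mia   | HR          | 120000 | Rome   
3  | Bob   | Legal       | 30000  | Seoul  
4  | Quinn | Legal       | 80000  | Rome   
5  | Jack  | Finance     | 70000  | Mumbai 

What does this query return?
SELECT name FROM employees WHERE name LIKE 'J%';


LIKE 'J%' matches names starting with 'J'
Matching: 1

1 rows:
Jack


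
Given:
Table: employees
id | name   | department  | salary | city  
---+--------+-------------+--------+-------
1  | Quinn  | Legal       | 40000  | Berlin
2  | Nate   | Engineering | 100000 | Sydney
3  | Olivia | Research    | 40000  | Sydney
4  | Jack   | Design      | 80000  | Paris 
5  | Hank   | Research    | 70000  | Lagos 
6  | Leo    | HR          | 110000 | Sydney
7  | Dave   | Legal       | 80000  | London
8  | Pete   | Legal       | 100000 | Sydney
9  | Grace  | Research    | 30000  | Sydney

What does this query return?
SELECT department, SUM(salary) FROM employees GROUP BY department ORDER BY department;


Summing salary within each department:
  Design: 80000 = 80000
  Engineering: 100000 = 100000
  HR: 110000 = 110000
  Legal: 40000 + 80000 + 100000 = 220000
  Research: 40000 + 70000 + 30000 = 140000


5 groups:
Design, 80000
Engineering, 100000
HR, 110000
Legal, 220000
Research, 140000


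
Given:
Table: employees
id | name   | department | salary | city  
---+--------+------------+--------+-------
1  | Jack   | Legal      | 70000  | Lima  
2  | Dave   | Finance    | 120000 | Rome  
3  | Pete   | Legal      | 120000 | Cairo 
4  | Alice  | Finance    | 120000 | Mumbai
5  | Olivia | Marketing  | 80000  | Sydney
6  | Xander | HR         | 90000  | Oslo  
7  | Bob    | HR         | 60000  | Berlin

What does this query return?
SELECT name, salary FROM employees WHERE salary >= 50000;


Filtering: salary >= 50000
Matching: 7 rows

7 rows:
Jack, 70000
Dave, 120000
Pete, 120000
Alice, 120000
Olivia, 80000
Xander, 90000
Bob, 60000


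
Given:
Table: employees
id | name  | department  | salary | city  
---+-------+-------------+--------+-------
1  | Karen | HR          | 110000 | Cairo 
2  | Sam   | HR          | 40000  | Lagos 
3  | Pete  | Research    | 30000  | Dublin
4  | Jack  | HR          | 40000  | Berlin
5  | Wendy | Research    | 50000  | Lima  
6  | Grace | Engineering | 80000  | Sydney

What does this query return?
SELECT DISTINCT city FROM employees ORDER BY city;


All 'city' values (row order): Cairo, Lagos, Dublin, Berlin, Lima, Sydney
Removing duplicates leaves 6 unique value(s).

6 values:
Berlin
Cairo
Dublin
Lagos
Lima
Sydney


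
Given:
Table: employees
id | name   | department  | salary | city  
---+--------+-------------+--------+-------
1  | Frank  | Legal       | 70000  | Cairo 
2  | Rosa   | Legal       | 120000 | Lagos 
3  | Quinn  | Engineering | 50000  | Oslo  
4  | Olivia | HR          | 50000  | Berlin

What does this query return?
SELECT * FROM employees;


SELECT * returns all 4 rows with all columns

4 rows:
1, Frank, Legal, 70000, Cairo
2, Rosa, Legal, 120000, Lagos
3, Quinn, Engineering, 50000, Oslo
4, Olivia, HR, 50000, Berlin


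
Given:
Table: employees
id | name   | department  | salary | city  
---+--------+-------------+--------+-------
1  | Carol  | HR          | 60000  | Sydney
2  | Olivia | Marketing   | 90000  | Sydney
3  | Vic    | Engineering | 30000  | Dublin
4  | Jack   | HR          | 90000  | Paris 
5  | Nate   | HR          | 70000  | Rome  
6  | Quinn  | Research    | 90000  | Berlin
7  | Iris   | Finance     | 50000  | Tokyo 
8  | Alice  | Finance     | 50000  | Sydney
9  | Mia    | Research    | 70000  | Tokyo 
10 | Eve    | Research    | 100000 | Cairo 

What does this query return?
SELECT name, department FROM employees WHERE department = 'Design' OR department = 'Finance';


Filtering: department = 'Design' OR 'Finance'
Matching: 2 rows

2 rows:
Iris, Finance
Alice, Finance


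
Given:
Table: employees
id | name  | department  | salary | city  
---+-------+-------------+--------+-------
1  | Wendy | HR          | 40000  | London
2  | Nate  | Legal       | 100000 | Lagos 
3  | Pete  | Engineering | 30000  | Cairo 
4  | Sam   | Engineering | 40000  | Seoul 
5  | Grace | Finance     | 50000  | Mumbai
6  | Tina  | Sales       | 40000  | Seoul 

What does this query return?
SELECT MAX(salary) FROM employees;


Salaries: 40000, 100000, 30000, 40000, 50000, 40000
MAX = 100000

100000


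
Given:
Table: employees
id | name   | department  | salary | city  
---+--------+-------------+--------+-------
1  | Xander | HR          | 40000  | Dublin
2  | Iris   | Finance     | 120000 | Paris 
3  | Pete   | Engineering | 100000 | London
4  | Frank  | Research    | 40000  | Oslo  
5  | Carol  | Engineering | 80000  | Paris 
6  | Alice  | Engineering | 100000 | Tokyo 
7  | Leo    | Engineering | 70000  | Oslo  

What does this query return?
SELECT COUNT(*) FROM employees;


COUNT(*) counts all rows

7


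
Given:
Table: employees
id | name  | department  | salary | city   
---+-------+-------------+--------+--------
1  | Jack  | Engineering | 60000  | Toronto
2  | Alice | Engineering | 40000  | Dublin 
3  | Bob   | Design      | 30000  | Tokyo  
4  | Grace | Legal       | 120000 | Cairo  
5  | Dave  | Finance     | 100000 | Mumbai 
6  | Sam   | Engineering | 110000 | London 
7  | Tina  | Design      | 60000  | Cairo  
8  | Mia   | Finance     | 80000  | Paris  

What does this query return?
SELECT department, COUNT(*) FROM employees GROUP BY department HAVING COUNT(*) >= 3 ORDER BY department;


Groups with count >= 3:
  Engineering: 3 -> PASS
  Design: 2 -> filtered out
  Finance: 2 -> filtered out
  Legal: 1 -> filtered out


1 groups:
Engineering, 3


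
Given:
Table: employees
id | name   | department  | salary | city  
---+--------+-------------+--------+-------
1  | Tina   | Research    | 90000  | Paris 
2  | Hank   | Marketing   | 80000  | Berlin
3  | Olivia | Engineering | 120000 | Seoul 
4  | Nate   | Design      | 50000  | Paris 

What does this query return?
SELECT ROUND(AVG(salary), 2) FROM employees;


SUM(salary) = 340000
COUNT = 4
ROUND(AVG, 2) = ROUND(340000 / 4, 2) = 85000.0

85000.0


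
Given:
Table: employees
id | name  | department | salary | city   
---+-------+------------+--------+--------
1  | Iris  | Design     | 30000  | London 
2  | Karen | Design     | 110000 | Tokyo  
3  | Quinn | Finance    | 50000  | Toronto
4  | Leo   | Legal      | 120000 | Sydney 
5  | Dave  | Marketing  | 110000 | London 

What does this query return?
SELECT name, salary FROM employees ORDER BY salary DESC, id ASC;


Sorting by salary DESC, then id ASC for ties

5 rows:
Leo, 120000
Karen, 110000
Dave, 110000
Quinn, 50000
Iris, 30000


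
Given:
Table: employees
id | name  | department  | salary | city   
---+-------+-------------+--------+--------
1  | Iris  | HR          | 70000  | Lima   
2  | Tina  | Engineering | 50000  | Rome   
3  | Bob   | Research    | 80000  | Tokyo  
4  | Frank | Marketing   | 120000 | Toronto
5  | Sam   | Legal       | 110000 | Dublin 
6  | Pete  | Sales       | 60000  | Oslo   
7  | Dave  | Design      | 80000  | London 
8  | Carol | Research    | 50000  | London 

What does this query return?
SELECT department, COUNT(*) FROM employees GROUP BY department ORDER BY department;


Assigning each row to its department group:
  Iris -> HR
  Tina -> Engineering
  Bob -> Research
  Frank -> Marketing
  Sam -> Legal
  Pete -> Sales
  Dave -> Design
  Carol -> Research


7 groups:
Design, 1
Engineering, 1
HR, 1
Legal, 1
Marketing, 1
Research, 2
Sales, 1


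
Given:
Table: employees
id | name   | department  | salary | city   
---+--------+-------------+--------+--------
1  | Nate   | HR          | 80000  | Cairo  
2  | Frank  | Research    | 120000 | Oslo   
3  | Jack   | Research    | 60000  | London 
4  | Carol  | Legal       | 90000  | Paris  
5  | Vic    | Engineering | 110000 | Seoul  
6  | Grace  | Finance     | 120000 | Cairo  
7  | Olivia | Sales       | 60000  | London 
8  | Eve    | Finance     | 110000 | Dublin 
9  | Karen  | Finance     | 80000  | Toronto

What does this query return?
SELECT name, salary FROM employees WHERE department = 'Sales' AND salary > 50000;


Filtering: department = 'Sales' AND salary > 50000
Matching: 1 rows

1 rows:
Olivia, 60000


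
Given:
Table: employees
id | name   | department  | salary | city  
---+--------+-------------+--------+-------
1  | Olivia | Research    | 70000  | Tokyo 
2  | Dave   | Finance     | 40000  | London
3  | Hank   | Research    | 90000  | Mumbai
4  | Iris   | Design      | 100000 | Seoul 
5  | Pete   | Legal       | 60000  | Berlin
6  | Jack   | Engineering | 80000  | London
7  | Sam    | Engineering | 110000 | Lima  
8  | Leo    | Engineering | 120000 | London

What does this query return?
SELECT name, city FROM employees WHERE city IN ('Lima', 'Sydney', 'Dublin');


Filtering: city IN ('Lima', 'Sydney', 'Dublin')
Matching: 1 rows

1 rows:
Sam, Lima


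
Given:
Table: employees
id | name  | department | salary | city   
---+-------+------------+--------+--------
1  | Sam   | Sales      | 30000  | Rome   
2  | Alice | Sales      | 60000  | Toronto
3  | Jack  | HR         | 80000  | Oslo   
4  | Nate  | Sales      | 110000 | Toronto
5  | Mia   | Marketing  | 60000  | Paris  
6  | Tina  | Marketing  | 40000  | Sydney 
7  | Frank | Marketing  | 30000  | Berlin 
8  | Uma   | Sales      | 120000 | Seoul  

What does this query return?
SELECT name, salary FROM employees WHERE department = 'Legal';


Filtering: department = 'Legal'
Matching rows: 0

Empty result set (0 rows)


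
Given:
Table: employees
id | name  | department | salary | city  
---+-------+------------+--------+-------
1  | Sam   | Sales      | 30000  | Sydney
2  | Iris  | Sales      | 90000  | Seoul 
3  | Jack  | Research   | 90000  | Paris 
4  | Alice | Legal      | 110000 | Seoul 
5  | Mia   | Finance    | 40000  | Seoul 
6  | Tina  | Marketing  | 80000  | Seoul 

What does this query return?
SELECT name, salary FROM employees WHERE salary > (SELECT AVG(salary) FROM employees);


Subquery: AVG(salary) = 73333.33
Filtering: salary > 73333.33
  Iris (90000) -> MATCH
  Jack (90000) -> MATCH
  Alice (110000) -> MATCH
  Tina (80000) -> MATCH


4 rows:
Iris, 90000
Jack, 90000
Alice, 110000
Tina, 80000


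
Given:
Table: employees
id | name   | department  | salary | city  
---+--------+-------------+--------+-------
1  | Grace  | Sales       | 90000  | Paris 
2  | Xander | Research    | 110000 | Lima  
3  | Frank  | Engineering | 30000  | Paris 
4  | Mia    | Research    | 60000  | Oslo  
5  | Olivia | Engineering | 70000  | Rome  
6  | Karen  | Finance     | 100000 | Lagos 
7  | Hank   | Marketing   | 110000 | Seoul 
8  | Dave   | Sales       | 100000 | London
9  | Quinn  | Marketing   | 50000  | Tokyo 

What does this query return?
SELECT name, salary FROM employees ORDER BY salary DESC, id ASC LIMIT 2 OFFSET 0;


Sort by salary DESC (id ASC tiebreak), then skip 0 and take 2
Rows 1 through 2

2 rows:
Xander, 110000
Hank, 110000


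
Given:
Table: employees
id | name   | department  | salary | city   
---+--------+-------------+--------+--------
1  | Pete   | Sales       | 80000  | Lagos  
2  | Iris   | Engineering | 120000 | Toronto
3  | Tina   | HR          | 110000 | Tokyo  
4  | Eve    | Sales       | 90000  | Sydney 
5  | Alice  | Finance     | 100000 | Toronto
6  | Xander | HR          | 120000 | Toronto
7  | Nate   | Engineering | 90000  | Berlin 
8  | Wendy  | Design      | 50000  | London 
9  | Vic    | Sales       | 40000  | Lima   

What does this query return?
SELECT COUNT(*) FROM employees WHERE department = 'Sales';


Counting rows where department = 'Sales'
  Pete -> MATCH
  Eve -> MATCH
  Vic -> MATCH


3


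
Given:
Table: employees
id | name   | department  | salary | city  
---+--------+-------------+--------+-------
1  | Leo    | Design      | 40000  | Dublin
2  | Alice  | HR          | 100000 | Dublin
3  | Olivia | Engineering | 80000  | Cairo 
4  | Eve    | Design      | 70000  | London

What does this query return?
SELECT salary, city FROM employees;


Projecting columns: salary, city

4 rows:
40000, Dublin
100000, Dublin
80000, Cairo
70000, London


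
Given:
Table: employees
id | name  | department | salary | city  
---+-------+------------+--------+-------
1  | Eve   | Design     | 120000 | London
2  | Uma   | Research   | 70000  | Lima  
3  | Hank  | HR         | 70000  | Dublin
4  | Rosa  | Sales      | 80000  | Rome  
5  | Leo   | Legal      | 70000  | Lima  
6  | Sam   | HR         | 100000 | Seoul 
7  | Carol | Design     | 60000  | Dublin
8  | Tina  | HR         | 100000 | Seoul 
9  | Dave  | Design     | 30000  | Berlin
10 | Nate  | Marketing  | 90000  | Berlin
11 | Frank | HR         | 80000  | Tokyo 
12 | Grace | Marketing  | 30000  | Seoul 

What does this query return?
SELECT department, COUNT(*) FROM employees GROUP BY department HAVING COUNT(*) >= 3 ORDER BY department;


Groups with count >= 3:
  Design: 3 -> PASS
  HR: 4 -> PASS
  Legal: 1 -> filtered out
  Marketing: 2 -> filtered out
  Research: 1 -> filtered out
  Sales: 1 -> filtered out


2 groups:
Design, 3
HR, 4


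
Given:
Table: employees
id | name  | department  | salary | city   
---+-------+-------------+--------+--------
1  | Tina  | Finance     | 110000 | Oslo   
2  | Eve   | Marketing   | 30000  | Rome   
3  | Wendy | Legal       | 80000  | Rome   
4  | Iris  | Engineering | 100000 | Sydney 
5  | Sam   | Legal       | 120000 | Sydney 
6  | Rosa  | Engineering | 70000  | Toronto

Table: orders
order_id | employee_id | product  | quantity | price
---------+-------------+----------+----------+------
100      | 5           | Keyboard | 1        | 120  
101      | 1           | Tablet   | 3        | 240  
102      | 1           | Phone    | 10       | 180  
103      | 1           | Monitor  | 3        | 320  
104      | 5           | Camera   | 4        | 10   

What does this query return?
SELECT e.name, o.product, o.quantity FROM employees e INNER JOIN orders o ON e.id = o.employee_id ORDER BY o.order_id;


Joining employees.id = orders.employee_id:
  employee Sam (id=5) -> order Keyboard
  employee Tina (id=1) -> order Tablet
  employee Tina (id=1) -> order Phone
  employee Tina (id=1) -> order Monitor
  employee Sam (id=5) -> order Camera


5 rows:
Sam, Keyboard, 1
Tina, Tablet, 3
Tina, Phone, 10
Tina, Monitor, 3
Sam, Camera, 4


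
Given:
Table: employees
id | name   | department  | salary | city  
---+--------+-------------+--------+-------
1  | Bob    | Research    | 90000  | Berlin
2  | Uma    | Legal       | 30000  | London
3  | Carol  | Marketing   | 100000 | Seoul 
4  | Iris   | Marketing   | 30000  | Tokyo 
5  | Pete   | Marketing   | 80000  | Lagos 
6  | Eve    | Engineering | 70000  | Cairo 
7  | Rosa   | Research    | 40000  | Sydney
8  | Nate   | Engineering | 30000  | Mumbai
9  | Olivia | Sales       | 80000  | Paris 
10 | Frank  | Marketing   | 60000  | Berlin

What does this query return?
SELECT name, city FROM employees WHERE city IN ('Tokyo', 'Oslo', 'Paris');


Filtering: city IN ('Tokyo', 'Oslo', 'Paris')
Matching: 2 rows

2 rows:
Iris, Tokyo
Olivia, Paris


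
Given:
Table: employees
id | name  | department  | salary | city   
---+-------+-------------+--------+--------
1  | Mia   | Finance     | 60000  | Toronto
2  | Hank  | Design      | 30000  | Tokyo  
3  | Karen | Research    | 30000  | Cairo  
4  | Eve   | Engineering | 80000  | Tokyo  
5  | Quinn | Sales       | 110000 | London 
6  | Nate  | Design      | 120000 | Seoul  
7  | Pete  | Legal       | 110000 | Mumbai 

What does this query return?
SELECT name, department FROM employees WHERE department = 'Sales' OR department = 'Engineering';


Filtering: department = 'Sales' OR 'Engineering'
Matching: 2 rows

2 rows:
Eve, Engineering
Quinn, Sales


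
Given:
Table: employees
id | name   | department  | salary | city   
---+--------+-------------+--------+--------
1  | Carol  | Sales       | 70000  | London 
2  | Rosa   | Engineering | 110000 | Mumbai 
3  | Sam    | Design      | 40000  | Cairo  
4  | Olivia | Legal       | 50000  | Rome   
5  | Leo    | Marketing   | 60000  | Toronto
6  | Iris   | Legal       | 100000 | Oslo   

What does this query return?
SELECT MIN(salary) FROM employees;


Salaries: 70000, 110000, 40000, 50000, 60000, 100000
MIN = 40000

40000
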